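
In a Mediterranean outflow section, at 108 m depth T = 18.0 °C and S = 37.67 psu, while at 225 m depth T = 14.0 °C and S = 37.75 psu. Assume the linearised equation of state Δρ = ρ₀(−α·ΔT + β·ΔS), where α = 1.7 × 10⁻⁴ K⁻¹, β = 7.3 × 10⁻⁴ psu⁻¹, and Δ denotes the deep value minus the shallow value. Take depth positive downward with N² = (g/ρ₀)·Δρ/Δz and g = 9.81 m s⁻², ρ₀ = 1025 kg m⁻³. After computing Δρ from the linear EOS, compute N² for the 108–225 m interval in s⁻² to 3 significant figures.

ΔT = -4.0 K, ΔS = +0.08 psu (deep − shallow).
Δρ/ρ₀ = −αΔT + βΔS = 6.80 × 10⁻⁴ + 5.84 × 10⁻⁵ = 7.384 × 10⁻⁴, so Δρ ≈ 0.7569 kg m⁻³.
N² = (g/ρ₀)·Δρ/Δz = g·(Δρ/ρ₀)/Δz = 9.81 × 7.384 × 10⁻⁴ / 117 = 6.1912 × 10⁻⁵ s⁻² ≈ 6.19 × 10⁻⁵ s⁻².

6.19 × 10⁻⁵ s⁻²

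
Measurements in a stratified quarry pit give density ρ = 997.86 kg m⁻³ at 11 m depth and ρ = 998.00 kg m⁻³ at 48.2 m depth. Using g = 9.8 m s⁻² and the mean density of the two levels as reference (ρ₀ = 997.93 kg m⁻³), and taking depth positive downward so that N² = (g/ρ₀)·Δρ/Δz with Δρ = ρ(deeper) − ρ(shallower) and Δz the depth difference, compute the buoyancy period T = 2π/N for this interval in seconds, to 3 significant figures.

Δρ = 998.00 − 997.86 = 0.14 kg m⁻³ over Δz = 48.2 − 11 = 37.2 m.
N² = (9.8/997.93) × (0.14/37.2) = 3.6958 × 10⁻⁵ s⁻².
N = √(3.6958 × 10⁻⁵) = 6.0793 × 10⁻³ rad s⁻¹, so T = 2π/N = 1.0335 × 10³ s ≈ 1.03 × 10³ s.

1.03 × 10³ s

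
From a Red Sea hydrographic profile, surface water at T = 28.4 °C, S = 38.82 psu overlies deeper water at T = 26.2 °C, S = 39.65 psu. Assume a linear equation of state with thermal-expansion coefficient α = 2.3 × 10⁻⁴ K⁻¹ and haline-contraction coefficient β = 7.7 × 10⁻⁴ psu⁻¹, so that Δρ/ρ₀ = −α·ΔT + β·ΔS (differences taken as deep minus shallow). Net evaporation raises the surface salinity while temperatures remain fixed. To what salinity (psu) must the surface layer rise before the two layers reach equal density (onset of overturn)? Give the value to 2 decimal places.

Neutral buoyancy requires −α(T_deep − T_surf) + β(S_deep − S_surf′) = 0.
S_surf′ = S_deep − (α/β)·ΔT = 39.65 − (2.3 × 10⁻⁴/7.7 × 10⁻⁴)·(-2.2) = 40.3071 psu.
Increase required: 40.3071 − 38.82 = 1.4871 psu.

40.31 psu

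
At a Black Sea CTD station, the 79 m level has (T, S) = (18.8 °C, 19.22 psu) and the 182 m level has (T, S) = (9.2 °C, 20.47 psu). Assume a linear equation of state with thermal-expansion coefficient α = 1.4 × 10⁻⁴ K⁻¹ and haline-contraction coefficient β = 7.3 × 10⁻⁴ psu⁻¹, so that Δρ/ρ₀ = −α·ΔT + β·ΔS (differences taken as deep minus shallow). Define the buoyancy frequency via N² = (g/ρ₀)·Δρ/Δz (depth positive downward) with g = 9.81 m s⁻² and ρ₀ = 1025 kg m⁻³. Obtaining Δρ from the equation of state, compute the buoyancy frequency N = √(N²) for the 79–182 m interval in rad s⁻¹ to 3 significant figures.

ΔT = -9.6 K, ΔS = +1.25 psu (deep − shallow).
Δρ/ρ₀ = −αΔT + βΔS = 1.344 × 10⁻³ + 9.125 × 10⁻⁴ = 2.2565 × 10⁻³, so Δρ ≈ 2.313 kg m⁻³.
N² = (g/ρ₀)·Δρ/Δz = g·(Δρ/ρ₀)/Δz = 9.81 × 2.2565 × 10⁻³ / 103 = 2.1492 × 10⁻⁴ s⁻².
N = √(2.1492 × 10⁻⁴) = 0.014660 rad s⁻¹ ≈ 0.0147 rad s⁻¹.

0.0147 rad s⁻¹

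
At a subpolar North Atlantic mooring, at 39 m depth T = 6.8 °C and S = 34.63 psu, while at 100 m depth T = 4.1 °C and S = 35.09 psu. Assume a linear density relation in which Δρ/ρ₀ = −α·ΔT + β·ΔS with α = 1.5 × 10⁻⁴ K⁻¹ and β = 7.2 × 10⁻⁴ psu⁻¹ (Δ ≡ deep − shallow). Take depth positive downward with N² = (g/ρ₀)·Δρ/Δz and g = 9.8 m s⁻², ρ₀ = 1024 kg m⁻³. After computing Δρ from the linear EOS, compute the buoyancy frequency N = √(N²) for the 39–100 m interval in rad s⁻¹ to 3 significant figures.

0.0109 rad s⁻¹

ΔT = -2.7 K, ΔS = +0.46 psu (deep − shallow).
Δρ/ρ₀ = −αΔT + βΔS = 4.05 × 10⁻⁴ + 3.312 × 10⁻⁴ = 7.362 × 10⁻⁴, so Δρ ≈ 0.7539 kg m⁻³.
N² = (g/ρ₀)·Δρ/Δz = g·(Δρ/ρ₀)/Δz = 9.8 × 7.362 × 10⁻⁴ / 61 = 1.1827 × 10⁻⁴ s⁻².
N = √(1.1827 × 10⁻⁴) = 0.010875 rad s⁻¹ ≈ 0.0109 rad s⁻¹.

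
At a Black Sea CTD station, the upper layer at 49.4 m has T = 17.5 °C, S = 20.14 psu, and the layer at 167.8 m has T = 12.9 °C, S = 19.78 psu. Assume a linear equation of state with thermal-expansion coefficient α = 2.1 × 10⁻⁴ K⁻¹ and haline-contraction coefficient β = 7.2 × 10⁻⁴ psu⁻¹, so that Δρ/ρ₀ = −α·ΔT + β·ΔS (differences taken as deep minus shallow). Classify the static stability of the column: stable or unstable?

ΔT = 12.9 − 17.5 = -4.6 K and ΔS = 19.78 − 20.14 = -0.36 psu (deep − shallow).
−αΔT = 9.66 × 10⁻⁴; βΔS = -2.592 × 10⁻⁴; sum Δρ/ρ₀ = 7.068 × 10⁻⁴.
Δρ/ρ₀ > 0, so Δρ > 0: deeper water is denser → statically stable.

stable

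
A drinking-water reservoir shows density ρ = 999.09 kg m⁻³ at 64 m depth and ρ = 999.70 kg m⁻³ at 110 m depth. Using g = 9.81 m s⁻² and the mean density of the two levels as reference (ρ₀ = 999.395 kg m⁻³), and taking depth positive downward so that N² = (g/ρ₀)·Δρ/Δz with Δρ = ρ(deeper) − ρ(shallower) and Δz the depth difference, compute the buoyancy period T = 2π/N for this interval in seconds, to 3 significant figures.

Δρ = 999.70 − 999.09 = 0.61 kg m⁻³ over Δz = 110 − 64 = 46 m.
N² = (9.81/999.395) × (0.61/46) = 1.3017 × 10⁻⁴ s⁻².
N = √(1.3017 × 10⁻⁴) = 0.011409 rad s⁻¹, so T = 2π/N = 550.72 s ≈ 551 s.

551 s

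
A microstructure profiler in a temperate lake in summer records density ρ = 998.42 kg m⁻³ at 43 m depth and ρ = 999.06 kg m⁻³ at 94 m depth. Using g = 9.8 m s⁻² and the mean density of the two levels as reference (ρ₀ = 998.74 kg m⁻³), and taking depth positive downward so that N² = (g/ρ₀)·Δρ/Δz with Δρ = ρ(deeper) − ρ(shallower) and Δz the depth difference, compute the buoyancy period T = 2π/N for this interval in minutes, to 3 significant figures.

9.44 min

Δρ = 999.06 − 998.42 = 0.64 kg m⁻³ over Δz = 94 − 43 = 51 m.
N² = (9.8/998.74) × (0.64/51) = 1.2314 × 10⁻⁴ s⁻².
N = √(1.2314 × 10⁻⁴) = 0.011097 rad s⁻¹, so T = 2π/N = 566.21 s = 9.4368 min ≈ 9.44 min.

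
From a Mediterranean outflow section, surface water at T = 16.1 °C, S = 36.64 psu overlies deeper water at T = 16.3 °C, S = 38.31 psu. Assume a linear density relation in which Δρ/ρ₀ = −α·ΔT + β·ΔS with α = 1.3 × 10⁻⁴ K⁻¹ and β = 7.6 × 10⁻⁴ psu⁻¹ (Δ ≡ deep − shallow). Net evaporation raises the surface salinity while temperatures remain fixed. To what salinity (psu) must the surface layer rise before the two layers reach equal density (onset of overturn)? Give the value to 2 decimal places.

38.28 psu

Neutral buoyancy requires −α(T_deep − T_surf) + β(S_deep − S_surf′) = 0.
S_surf′ = S_deep − (α/β)·ΔT = 38.31 − (1.3 × 10⁻⁴/7.6 × 10⁻⁴)·(+0.2) = 38.2758 psu.
Increase required: 38.2758 − 36.64 = 1.6358 psu.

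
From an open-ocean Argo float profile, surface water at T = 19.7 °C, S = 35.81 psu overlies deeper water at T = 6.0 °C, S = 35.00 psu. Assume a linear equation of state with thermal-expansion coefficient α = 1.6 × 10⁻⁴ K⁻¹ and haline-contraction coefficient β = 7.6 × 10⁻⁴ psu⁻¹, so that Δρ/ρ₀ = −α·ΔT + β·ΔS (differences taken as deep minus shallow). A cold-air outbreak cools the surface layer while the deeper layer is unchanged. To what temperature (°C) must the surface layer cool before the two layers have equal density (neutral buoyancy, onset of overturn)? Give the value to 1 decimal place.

9.8 °C

Neutral buoyancy requires Δρ = 0, i.e. −α(T_deep − T_surf′) + β(S_deep − S_surf) = 0.
T_surf′ = T_deep − (β/α)·ΔS = 6.0 − (7.6 × 10⁻⁴/1.6 × 10⁻⁴)·(-0.81) = 9.848 °C.
Cooling required: 19.7 − (9.848) = 9.852 °C.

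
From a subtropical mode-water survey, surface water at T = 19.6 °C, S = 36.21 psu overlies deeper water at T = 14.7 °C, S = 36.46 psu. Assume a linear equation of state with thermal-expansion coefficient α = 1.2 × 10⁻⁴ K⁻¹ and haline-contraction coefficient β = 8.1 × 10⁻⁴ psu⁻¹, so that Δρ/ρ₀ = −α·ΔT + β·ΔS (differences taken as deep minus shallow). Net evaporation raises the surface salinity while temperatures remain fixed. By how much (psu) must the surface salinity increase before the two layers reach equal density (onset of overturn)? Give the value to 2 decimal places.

Neutral buoyancy requires −α(T_deep − T_surf) + β(S_deep − S_surf′) = 0.
S_surf′ = S_deep − (α/β)·ΔT = 36.46 − (1.2 × 10⁻⁴/8.1 × 10⁻⁴)·(-4.9) = 37.1859 psu.
Increase required: 37.1859 − 36.21 = 0.9759 psu.

0.98 psu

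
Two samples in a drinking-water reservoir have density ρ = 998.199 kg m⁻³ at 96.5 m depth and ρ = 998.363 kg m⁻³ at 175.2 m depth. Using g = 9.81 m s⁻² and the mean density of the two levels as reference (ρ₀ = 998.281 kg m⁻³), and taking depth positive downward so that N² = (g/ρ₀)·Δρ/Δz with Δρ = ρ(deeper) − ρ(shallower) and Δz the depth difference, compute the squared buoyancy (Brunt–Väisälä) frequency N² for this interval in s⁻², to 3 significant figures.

Δρ = 998.363 − 998.199 = 0.164 kg m⁻³ over Δz = 175.2 − 96.5 = 78.7 m.
N² = (9.81/998.281) × (0.164/78.7) = 2.0478 × 10⁻⁵ s⁻² ≈ 2.05 × 10⁻⁵ s⁻².

2.05 × 10⁻⁵ s⁻²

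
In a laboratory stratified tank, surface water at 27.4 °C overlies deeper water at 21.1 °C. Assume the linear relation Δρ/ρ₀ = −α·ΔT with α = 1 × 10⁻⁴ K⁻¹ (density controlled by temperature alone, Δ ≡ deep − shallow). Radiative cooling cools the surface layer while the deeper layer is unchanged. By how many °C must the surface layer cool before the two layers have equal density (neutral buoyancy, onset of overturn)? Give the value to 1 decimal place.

6.3 °C

With temperature the only control, equal density requires T_surf′ = T_deep.
T_surf′ = 21.1 °C.
Cooling required: 27.4 − 21.1 = 6.3 °C.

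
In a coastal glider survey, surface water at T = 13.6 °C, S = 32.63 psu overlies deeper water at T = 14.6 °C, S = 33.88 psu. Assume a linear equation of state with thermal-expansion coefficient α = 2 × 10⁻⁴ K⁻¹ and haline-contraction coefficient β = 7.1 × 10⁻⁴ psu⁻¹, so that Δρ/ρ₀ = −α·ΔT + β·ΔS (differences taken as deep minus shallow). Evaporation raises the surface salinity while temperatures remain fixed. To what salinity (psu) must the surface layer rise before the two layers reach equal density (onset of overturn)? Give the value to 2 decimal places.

Neutral buoyancy requires −α(T_deep − T_surf) + β(S_deep − S_surf′) = 0.
S_surf′ = S_deep − (α/β)·ΔT = 33.88 − (2 × 10⁻⁴/7.1 × 10⁻⁴)·(+1.0) = 33.5983 psu.
Increase required: 33.5983 − 32.63 = 0.9683 psu.

33.60 psu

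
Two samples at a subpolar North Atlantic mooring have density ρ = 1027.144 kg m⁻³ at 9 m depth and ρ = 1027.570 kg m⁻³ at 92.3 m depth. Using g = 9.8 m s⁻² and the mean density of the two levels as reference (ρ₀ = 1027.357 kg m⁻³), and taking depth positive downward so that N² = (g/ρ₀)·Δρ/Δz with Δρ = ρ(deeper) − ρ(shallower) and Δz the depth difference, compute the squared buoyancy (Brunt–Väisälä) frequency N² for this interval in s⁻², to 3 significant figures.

4.88 × 10⁻⁵ s⁻²

Δρ = 1027.570 − 1027.144 = 0.426 kg m⁻³ over Δz = 92.3 − 9 = 83.3 m.
N² = (9.8/1027.357) × (0.426/83.3) = 4.8783 × 10⁻⁵ s⁻² ≈ 4.88 × 10⁻⁵ s⁻².
Since Δρ > 0 the layer is stably stratified.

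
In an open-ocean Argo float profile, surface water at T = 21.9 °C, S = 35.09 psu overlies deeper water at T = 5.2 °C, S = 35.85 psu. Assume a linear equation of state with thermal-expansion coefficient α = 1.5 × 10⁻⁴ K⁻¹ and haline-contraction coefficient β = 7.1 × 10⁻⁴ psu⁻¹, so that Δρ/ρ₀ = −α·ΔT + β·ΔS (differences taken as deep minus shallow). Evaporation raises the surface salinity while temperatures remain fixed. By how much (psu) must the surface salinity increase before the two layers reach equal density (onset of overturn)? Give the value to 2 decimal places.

Neutral buoyancy requires −α(T_deep − T_surf) + β(S_deep − S_surf′) = 0.
S_surf′ = S_deep − (α/β)·ΔT = 35.85 − (1.5 × 10⁻⁴/7.1 × 10⁻⁴)·(-16.7) = 39.3782 psu.
Increase required: 39.3782 − 35.09 = 4.2882 psu.

4.29 psu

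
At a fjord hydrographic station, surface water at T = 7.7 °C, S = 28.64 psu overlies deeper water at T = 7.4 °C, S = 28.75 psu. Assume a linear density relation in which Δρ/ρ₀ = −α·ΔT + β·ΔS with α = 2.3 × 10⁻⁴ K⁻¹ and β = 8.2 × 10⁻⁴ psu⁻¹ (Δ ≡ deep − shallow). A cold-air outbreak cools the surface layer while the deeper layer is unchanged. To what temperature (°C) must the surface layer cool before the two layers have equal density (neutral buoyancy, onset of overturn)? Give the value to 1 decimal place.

Neutral buoyancy requires Δρ = 0, i.e. −α(T_deep − T_surf′) + β(S_deep − S_surf) = 0.
T_surf′ = T_deep − (β/α)·ΔS = 7.4 − (8.2 × 10⁻⁴/2.3 × 10⁻⁴)·(+0.11) = 7.008 °C.
Cooling required: 7.7 − (7.008) = 0.692 °C.

7.0 °C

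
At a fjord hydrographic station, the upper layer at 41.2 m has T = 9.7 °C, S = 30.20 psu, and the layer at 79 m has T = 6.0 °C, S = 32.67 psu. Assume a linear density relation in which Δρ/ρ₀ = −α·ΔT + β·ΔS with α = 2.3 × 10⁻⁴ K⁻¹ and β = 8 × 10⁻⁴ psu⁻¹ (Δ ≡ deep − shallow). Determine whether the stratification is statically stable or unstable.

ΔT = 6.0 − 9.7 = -3.7 K and ΔS = 32.67 − 30.20 = +2.47 psu (deep − shallow).
−αΔT = 8.51 × 10⁻⁴; βΔS = 1.976 × 10⁻³; sum Δρ/ρ₀ = 2.827 × 10⁻³.
Δρ/ρ₀ > 0, so Δρ > 0: deeper water is denser → statically stable.

stable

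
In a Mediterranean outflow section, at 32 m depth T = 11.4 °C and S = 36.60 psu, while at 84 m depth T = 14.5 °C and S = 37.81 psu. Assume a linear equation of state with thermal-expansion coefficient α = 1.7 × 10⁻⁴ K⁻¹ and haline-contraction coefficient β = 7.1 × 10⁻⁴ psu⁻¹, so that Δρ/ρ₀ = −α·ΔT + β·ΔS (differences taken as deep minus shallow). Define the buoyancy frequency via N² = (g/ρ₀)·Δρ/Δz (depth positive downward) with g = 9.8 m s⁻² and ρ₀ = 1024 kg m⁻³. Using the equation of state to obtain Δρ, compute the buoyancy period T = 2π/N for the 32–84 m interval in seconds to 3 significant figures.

ΔT = +3.1 K, ΔS = +1.21 psu (deep − shallow).
Δρ/ρ₀ = −αΔT + βΔS = -5.27 × 10⁻⁴ + 8.591 × 10⁻⁴ = 3.321 × 10⁻⁴, so Δρ ≈ 0.3401 kg m⁻³.
N² = (g/ρ₀)·Δρ/Δz = g·(Δρ/ρ₀)/Δz = 9.8 × 3.321 × 10⁻⁴ / 52 = 6.2588 × 10⁻⁵ s⁻².
N = √(6.2588 × 10⁻⁵) = 7.9113 × 10⁻³ rad s⁻¹ → T = 2π/N = 794.20 s ≈ 794 s.

794 s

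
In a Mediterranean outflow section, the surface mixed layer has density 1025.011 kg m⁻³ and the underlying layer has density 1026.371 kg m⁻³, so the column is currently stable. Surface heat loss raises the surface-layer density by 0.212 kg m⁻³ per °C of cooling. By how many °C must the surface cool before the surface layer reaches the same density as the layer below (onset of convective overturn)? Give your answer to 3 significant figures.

6.42 °C

Density deficit of the surface layer: 1026.371 − 1025.011 = 1.36 kg m⁻³.
Required change = 1.36 / 0.212 = 6.42 °C.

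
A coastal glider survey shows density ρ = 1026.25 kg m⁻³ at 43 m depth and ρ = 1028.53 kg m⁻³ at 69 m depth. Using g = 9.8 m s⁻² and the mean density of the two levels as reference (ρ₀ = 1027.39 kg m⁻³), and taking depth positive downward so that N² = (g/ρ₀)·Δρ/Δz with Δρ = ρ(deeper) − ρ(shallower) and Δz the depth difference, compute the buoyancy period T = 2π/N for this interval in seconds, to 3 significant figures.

217 s

Δρ = 1028.53 − 1026.25 = 2.28 kg m⁻³ over Δz = 69 − 43 = 26 m.
N² = (9.8/1027.39) × (2.28/26) = 8.3647 × 10⁻⁴ s⁻².
N = √(8.3647 × 10⁻⁴) = 0.028922 rad s⁻¹, so T = 2π/N = 217.25 s ≈ 217 s.
N² > 0, so the interval is statically stable.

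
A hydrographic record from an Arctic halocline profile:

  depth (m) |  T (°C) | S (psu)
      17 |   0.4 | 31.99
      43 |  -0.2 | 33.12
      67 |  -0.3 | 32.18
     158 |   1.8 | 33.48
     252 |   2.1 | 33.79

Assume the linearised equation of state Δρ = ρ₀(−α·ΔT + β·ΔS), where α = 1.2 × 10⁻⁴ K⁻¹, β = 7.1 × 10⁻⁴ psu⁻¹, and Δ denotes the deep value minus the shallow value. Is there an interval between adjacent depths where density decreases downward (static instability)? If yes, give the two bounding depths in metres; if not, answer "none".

43–67 m

Evaluate Δρ/ρ₀ = −αΔT + βΔS across each adjacent pair:
  17–43 m: −αΔT+βΔS = −(1.2 × 10⁻⁴)(-0.6)+(7.1 × 10⁻⁴)(+1.13) = 8.7 × 10⁻⁴ → stable
  43–67 m: −αΔT+βΔS = −(1.2 × 10⁻⁴)(-0.1)+(7.1 × 10⁻⁴)(-0.94) = -6.6 × 10⁻⁴ → UNSTABLE
  67–158 m: −αΔT+βΔS = −(1.2 × 10⁻⁴)(+2.1)+(7.1 × 10⁻⁴)(+1.30) = 6.7 × 10⁻⁴ → stable
  158–252 m: −αΔT+βΔS = −(1.2 × 10⁻⁴)(+0.3)+(7.1 × 10⁻⁴)(+0.31) = 1.8 × 10⁻⁴ → stable
The 43–67 m interval has Δρ < 0: lighter water underlies denser water.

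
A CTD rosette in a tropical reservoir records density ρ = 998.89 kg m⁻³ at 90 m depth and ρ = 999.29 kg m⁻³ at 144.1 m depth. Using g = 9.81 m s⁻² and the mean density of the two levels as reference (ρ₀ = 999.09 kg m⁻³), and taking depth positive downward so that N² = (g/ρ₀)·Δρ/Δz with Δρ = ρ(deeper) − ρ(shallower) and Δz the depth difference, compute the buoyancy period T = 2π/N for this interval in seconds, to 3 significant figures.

Δρ = 999.29 − 998.89 = 0.40 kg m⁻³ over Δz = 144.1 − 90 = 54.1 m.
N² = (9.81/999.09) × (0.40/54.1) = 7.2598 × 10⁻⁵ s⁻².
N = √(7.2598 × 10⁻⁵) = 8.5204 × 10⁻³ rad s⁻¹, so T = 2π/N = 737.43 s ≈ 737 s.

737 s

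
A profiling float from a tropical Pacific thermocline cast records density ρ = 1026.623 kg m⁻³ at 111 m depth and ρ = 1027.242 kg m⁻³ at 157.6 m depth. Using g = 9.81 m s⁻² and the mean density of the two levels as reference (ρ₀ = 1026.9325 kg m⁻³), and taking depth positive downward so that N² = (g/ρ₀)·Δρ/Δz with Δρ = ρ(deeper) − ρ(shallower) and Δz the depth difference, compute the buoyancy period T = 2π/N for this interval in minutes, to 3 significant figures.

9.30 min

Δρ = 1027.242 − 1026.623 = 0.619 kg m⁻³ over Δz = 157.6 − 111 = 46.6 m.
N² = (9.81/1026.9325) × (0.619/46.6) = 1.2689 × 10⁻⁴ s⁻².
N = √(1.2689 × 10⁻⁴) = 0.011265 rad s⁻¹, so T = 2π/N = 557.76 s = 9.2960 min ≈ 9.30 min.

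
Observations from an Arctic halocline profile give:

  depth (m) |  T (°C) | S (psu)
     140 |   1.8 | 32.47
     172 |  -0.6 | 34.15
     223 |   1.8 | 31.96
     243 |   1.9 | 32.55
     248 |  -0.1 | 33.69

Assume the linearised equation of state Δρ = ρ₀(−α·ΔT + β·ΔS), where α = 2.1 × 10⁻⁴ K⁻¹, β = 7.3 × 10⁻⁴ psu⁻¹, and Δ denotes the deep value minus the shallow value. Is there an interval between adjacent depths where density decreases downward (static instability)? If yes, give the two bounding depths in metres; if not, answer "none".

172–223 m

Evaluate Δρ/ρ₀ = −αΔT + βΔS across each adjacent pair:
  140–172 m: −αΔT+βΔS = −(2.1 × 10⁻⁴)(-2.4)+(7.3 × 10⁻⁴)(+1.68) = 1.7 × 10⁻³ → stable
  172–223 m: −αΔT+βΔS = −(2.1 × 10⁻⁴)(+2.4)+(7.3 × 10⁻⁴)(-2.19) = -2.1 × 10⁻³ → UNSTABLE
  223–243 m: −αΔT+βΔS = −(2.1 × 10⁻⁴)(+0.1)+(7.3 × 10⁻⁴)(+0.59) = 4.1 × 10⁻⁴ → stable
  243–248 m: −αΔT+βΔS = −(2.1 × 10⁻⁴)(-2.0)+(7.3 × 10⁻⁴)(+1.14) = 1.3 × 10⁻³ → stable
The 172–223 m interval has Δρ < 0: lighter water underlies denser water.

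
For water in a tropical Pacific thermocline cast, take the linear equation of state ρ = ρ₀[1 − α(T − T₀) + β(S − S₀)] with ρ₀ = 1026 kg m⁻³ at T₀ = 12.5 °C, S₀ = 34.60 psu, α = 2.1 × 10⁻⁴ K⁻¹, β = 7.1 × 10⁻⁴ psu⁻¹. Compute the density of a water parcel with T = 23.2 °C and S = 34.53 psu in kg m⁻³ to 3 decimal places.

T − T₀ = +10.7 K, S − S₀ = -0.07 psu.
Bracket = 1 − α·(+10.7) + β·(-0.07) = 1 + (-2.2967 × 10⁻³) = 0.9977033.
ρ = 1026 × 0.9977033 = 1023.644 kg m⁻³.

1023.644 kg m⁻³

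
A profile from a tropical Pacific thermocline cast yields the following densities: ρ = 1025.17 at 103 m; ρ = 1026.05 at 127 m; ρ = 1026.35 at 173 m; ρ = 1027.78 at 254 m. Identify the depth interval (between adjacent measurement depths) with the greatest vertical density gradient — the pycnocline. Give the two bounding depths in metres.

103–127 m

Compute the density gradient over each adjacent pair:
  103–127 m: Δρ/Δz = 0.88/24 = 0.037 kg m⁻⁴
  127–173 m: Δρ/Δz = 0.30/46 = 6.5 × 10⁻³ kg m⁻⁴
  173–254 m: Δρ/Δz = 1.43/81 = 0.018 kg m⁻⁴
The largest gradient is in the 103–127 m interval — the pycnocline.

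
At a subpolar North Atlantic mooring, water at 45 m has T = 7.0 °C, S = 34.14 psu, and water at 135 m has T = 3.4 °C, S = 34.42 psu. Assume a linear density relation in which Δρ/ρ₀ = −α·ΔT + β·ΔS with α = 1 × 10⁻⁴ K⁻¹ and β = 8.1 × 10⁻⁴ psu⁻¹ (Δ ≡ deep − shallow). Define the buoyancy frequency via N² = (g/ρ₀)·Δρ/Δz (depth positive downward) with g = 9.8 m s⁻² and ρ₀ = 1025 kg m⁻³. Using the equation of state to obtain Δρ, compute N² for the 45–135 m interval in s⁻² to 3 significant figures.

6.39 × 10⁻⁵ s⁻²

ΔT = -3.6 K, ΔS = +0.28 psu (deep − shallow).
Δρ/ρ₀ = −αΔT + βΔS = 3.60 × 10⁻⁴ + 2.268 × 10⁻⁴ = 5.868 × 10⁻⁴, so Δρ ≈ 0.6015 kg m⁻³.
N² = (g/ρ₀)·Δρ/Δz = g·(Δρ/ρ₀)/Δz = 9.8 × 5.868 × 10⁻⁴ / 90 = 6.3896 × 10⁻⁵ s⁻² ≈ 6.39 × 10⁻⁵ s⁻².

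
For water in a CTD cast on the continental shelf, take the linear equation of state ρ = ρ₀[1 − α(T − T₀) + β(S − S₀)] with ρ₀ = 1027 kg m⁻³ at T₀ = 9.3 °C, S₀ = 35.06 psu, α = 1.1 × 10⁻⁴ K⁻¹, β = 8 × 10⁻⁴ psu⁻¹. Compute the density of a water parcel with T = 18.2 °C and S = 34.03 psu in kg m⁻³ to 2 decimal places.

T − T₀ = +8.9 K, S − S₀ = -1.03 psu.
Bracket = 1 − α·(+8.9) + β·(-1.03) = 1 + (-1.803 × 10⁻³) = 0.9981970.
ρ = 1027 × 0.9981970 = 1025.15 kg m⁻³.

1025.15 kg m⁻³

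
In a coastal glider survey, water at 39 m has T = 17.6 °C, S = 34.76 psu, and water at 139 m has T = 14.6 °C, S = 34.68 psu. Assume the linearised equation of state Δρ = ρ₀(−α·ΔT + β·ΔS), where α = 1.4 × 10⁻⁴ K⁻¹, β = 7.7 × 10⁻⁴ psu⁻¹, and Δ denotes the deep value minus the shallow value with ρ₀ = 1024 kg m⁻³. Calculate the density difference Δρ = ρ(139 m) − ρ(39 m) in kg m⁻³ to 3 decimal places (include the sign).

+0.367 kg m⁻³

ΔT = -3.0 K, ΔS = -0.08 psu (deep − shallow).
Δρ/ρ₀ = −(1.4 × 10⁻⁴)(-3.0) + (7.7 × 10⁻⁴)(-0.08) = 3.584 × 10⁻⁴.
Δρ = 1024 × (3.584 × 10⁻⁴) = +0.367 kg m⁻³.
Positive Δρ: denser below, stable.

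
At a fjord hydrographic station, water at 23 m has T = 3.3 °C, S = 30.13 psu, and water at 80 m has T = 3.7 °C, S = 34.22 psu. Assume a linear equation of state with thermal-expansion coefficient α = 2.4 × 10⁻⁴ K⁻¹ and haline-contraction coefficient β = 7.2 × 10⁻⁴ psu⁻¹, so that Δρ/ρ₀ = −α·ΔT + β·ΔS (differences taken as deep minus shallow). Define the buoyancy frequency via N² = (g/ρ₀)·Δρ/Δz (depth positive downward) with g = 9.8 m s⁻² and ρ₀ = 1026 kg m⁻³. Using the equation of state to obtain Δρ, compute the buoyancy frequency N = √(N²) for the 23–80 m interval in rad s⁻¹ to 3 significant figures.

ΔT = +0.4 K, ΔS = +4.09 psu (deep − shallow).
Δρ/ρ₀ = −αΔT + βΔS = -9.60 × 10⁻⁵ + 2.9448 × 10⁻³ = 2.8488 × 10⁻³, so Δρ ≈ 2.923 kg m⁻³.
N² = (g/ρ₀)·Δρ/Δz = g·(Δρ/ρ₀)/Δz = 9.8 × 2.8488 × 10⁻³ / 57 = 4.8979 × 10⁻⁴ s⁻².
N = √(4.8979 × 10⁻⁴) = 0.022131 rad s⁻¹ ≈ 0.0221 rad s⁻¹.

0.0221 rad s⁻¹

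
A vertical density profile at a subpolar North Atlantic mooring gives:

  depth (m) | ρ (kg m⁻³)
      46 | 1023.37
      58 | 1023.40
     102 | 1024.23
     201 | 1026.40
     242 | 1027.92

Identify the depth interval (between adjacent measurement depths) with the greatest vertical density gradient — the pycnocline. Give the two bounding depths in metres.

201–242 m

Compute the density gradient over each adjacent pair:
  46–58 m: Δρ/Δz = 0.03/12 = 2.5 × 10⁻³ kg m⁻⁴
  58–102 m: Δρ/Δz = 0.83/44 = 0.019 kg m⁻⁴
  102–201 m: Δρ/Δz = 2.17/99 = 0.022 kg m⁻⁴
  201–242 m: Δρ/Δz = 1.52/41 = 0.037 kg m⁻⁴
The largest gradient is in the 201–242 m interval — the pycnocline.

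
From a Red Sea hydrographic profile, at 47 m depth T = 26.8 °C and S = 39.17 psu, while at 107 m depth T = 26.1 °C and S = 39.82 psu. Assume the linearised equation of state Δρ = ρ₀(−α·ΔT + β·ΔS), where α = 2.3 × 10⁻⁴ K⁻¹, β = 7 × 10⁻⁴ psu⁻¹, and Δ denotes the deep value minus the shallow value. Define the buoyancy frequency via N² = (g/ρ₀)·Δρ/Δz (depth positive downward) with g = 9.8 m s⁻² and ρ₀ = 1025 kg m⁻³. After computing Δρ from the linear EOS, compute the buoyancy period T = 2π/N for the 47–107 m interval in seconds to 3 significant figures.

626 s

ΔT = -0.7 K, ΔS = +0.65 psu (deep − shallow).
Δρ/ρ₀ = −αΔT + βΔS = 1.61 × 10⁻⁴ + 4.55 × 10⁻⁴ = 6.16 × 10⁻⁴, so Δρ ≈ 0.6314 kg m⁻³.
N² = (g/ρ₀)·Δρ/Δz = g·(Δρ/ρ₀)/Δz = 9.8 × 6.16 × 10⁻⁴ / 60 = 1.0061 × 10⁻⁴ s⁻².
N = √(1.0061 × 10⁻⁴) = 0.010030 rad s⁻¹ → T = 2π/N = 626.44 s ≈ 626 s.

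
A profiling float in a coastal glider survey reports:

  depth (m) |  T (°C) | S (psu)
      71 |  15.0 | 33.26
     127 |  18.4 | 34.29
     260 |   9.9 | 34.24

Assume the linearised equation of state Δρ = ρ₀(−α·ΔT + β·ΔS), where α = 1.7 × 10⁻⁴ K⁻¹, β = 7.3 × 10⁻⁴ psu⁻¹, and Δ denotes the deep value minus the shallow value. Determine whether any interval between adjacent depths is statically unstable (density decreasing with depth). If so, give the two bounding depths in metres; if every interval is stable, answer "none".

Evaluate Δρ/ρ₀ = −αΔT + βΔS across each adjacent pair:
  71–127 m: −αΔT+βΔS = −(1.7 × 10⁻⁴)(+3.4)+(7.3 × 10⁻⁴)(+1.03) = 1.7 × 10⁻⁴ → stable
  127–260 m: −αΔT+βΔS = −(1.7 × 10⁻⁴)(-8.5)+(7.3 × 10⁻⁴)(-0.05) = 1.4 × 10⁻³ → stable
Every interval has Δρ > 0: the column is stably stratified throughout.

none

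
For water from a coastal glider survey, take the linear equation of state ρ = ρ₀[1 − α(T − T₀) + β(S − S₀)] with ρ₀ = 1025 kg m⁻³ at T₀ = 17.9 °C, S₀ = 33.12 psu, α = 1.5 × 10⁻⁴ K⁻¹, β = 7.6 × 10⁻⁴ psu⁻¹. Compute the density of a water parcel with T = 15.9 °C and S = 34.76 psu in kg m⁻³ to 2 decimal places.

T − T₀ = -2.0 K, S − S₀ = +1.64 psu.
Bracket = 1 − α·(-2.0) + β·(+1.64) = 1 + (1.5464 × 10⁻³) = 1.0015464.
ρ = 1025 × 1.0015464 = 1026.59 kg m⁻³.

1026.59 kg m⁻³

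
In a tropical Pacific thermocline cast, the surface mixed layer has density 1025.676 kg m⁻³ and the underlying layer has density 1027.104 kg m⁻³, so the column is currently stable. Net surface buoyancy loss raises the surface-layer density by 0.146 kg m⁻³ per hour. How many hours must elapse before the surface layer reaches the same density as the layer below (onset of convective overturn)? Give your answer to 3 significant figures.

9.78 hours

Density deficit of the surface layer: 1027.104 − 1025.676 = 1.428 kg m⁻³.
Required change = 1.428 / 0.146 = 9.78 hours.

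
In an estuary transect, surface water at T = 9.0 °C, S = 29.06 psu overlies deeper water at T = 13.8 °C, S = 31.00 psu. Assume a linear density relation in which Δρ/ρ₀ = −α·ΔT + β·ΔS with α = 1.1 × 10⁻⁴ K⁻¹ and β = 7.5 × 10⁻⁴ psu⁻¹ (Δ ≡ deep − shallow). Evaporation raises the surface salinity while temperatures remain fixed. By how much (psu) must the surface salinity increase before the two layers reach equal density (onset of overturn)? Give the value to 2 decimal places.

1.24 psu

Neutral buoyancy requires −α(T_deep − T_surf) + β(S_deep − S_surf′) = 0.
S_surf′ = S_deep − (α/β)·ΔT = 31.00 − (1.1 × 10⁻⁴/7.5 × 10⁻⁴)·(+4.8) = 30.2960 psu.
Increase required: 30.2960 − 29.06 = 1.2360 psu.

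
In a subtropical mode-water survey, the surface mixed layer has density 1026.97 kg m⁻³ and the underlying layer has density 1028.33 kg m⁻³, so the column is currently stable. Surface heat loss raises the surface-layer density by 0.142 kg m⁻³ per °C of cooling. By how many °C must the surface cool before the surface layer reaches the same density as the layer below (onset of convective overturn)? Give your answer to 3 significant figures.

9.58 °C

Density deficit of the surface layer: 1028.33 − 1026.97 = 1.36 kg m⁻³.
Required change = 1.36 / 0.142 = 9.58 °C.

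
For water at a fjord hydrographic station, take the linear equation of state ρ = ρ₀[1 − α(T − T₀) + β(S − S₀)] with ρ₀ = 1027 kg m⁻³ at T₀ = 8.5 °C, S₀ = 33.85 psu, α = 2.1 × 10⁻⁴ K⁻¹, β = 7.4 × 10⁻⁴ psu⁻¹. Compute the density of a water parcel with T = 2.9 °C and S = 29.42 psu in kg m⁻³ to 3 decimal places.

T − T₀ = -5.6 K, S − S₀ = -4.43 psu.
Bracket = 1 − α·(-5.6) + β·(-4.43) = 1 + (-2.1022 × 10⁻³) = 0.9978978.
ρ = 1027 × 0.9978978 = 1024.841 kg m⁻³.

1024.841 kg m⁻³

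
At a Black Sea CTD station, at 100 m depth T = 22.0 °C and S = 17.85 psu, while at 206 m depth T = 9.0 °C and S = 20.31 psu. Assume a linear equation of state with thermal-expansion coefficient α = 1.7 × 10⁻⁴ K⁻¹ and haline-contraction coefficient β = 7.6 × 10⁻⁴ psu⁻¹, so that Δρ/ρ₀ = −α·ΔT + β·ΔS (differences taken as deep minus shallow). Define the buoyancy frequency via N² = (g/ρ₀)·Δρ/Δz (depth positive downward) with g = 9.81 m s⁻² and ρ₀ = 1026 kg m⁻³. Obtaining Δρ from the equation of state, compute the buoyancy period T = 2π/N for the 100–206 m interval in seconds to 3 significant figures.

323 s

ΔT = -13.0 K, ΔS = +2.46 psu (deep − shallow).
Δρ/ρ₀ = −αΔT + βΔS = 2.21 × 10⁻³ + 1.8696 × 10⁻³ = 4.0796 × 10⁻³, so Δρ ≈ 4.186 kg m⁻³.
N² = (g/ρ₀)·Δρ/Δz = g·(Δρ/ρ₀)/Δz = 9.81 × 4.0796 × 10⁻³ / 106 = 3.7756 × 10⁻⁴ s⁻².
N = √(3.7756 × 10⁻⁴) = 0.019431 rad s⁻¹ → T = 2π/N = 323.36 s ≈ 323 s.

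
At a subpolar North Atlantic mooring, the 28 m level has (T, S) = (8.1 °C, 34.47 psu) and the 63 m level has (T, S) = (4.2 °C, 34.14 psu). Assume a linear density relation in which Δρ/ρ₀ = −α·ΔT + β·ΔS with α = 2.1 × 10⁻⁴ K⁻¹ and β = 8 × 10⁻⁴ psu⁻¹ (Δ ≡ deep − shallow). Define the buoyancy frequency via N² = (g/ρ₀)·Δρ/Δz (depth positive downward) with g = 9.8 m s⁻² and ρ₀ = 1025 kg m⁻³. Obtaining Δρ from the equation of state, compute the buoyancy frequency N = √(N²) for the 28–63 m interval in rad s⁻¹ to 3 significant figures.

0.0125 rad s⁻¹

ΔT = -3.9 K, ΔS = -0.33 psu (deep − shallow).
Δρ/ρ₀ = −αΔT + βΔS = 8.19 × 10⁻⁴ − 2.64 × 10⁻⁴ = 5.55 × 10⁻⁴, so Δρ ≈ 0.5689 kg m⁻³.
N² = (g/ρ₀)·Δρ/Δz = g·(Δρ/ρ₀)/Δz = 9.8 × 5.55 × 10⁻⁴ / 35 = 1.5540 × 10⁻⁴ s⁻².
N = √(1.5540 × 10⁻⁴) = 0.012466 rad s⁻¹ ≈ 0.0125 rad s⁻¹.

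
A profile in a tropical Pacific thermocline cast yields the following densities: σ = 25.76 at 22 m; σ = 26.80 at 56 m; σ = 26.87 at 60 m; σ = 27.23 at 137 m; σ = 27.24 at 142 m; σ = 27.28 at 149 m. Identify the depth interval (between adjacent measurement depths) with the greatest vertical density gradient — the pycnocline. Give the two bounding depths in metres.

Compute the density gradient over each adjacent pair:
  22–56 m: Δρ/Δz = 1.04/34 = 0.031 kg m⁻⁴
  56–60 m: Δρ/Δz = 0.07/4 = 0.018 kg m⁻⁴
  60–137 m: Δρ/Δz = 0.36/77 = 4.7 × 10⁻³ kg m⁻⁴
  137–142 m: Δρ/Δz = 0.01/5 = 2.0 × 10⁻³ kg m⁻⁴
  142–149 m: Δρ/Δz = 0.04/7 = 5.7 × 10⁻³ kg m⁻⁴
The largest gradient is in the 22–56 m interval — the pycnocline.

22–56 m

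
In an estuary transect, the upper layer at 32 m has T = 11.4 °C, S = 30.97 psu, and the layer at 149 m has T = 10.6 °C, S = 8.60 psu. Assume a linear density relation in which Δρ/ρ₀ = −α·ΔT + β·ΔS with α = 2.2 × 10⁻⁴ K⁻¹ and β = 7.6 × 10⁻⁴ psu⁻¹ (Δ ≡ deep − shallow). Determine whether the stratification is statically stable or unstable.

unstable

ΔT = 10.6 − 11.4 = -0.8 K and ΔS = 8.60 − 30.97 = -22.37 psu (deep − shallow).
−αΔT = 1.76 × 10⁻⁴; βΔS = -0.0170012; sum Δρ/ρ₀ = -0.0168252.
Δρ/ρ₀ < 0, so Δρ < 0: deeper water is lighter → statically unstable; the column would overturn.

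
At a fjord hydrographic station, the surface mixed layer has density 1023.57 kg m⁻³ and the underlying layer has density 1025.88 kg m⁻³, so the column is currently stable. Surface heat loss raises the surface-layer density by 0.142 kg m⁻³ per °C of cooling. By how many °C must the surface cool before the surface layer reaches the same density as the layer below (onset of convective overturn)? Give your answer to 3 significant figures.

16.3 °C

Density deficit of the surface layer: 1025.88 − 1023.57 = 2.31 kg m⁻³.
Required change = 2.31 / 0.142 = 16.3 °C.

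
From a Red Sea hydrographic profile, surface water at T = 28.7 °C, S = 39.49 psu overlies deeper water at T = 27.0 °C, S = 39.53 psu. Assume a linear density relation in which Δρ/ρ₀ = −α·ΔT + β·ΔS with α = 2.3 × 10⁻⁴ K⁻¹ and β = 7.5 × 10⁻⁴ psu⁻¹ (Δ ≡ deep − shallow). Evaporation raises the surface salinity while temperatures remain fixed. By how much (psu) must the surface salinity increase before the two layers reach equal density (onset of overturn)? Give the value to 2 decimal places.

Neutral buoyancy requires −α(T_deep − T_surf) + β(S_deep − S_surf′) = 0.
S_surf′ = S_deep − (α/β)·ΔT = 39.53 − (2.3 × 10⁻⁴/7.5 × 10⁻⁴)·(-1.7) = 40.0513 psu.
Increase required: 40.0513 − 39.49 = 0.5613 psu.

0.56 psu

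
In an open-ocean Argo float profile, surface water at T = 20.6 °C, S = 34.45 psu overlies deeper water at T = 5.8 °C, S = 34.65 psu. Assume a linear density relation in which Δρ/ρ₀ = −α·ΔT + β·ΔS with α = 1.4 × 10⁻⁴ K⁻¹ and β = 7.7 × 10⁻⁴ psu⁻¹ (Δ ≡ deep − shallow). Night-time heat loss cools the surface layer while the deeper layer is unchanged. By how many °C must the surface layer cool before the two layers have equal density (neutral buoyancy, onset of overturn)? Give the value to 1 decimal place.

15.9 °C

Neutral buoyancy requires Δρ = 0, i.e. −α(T_deep − T_surf′) + β(S_deep − S_surf) = 0.
T_surf′ = T_deep − (β/α)·ΔS = 5.8 − (7.7 × 10⁻⁴/1.4 × 10⁻⁴)·(+0.20) = 4.700 °C.
Cooling required: 20.6 − (4.700) = 15.900 °C.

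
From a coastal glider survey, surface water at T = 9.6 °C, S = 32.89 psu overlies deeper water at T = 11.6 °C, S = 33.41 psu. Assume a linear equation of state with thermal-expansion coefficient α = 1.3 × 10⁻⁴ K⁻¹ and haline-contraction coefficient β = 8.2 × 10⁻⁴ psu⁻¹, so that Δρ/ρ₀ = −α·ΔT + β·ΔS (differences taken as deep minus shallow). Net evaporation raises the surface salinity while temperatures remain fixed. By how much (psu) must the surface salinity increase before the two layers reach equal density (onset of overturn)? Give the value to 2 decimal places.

0.20 psu

Neutral buoyancy requires −α(T_deep − T_surf) + β(S_deep − S_surf′) = 0.
S_surf′ = S_deep − (α/β)·ΔT = 33.41 − (1.3 × 10⁻⁴/8.2 × 10⁻⁴)·(+2.0) = 33.0929 psu.
Increase required: 33.0929 − 32.89 = 0.2029 psu.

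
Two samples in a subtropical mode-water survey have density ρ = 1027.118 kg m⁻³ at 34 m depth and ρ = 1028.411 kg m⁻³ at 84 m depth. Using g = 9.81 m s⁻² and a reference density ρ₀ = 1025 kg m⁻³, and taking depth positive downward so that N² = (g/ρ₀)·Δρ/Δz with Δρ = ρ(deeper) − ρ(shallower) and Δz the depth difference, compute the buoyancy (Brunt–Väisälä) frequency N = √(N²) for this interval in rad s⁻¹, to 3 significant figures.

0.0157 rad s⁻¹

Δρ = 1028.411 − 1027.118 = 1.293 kg m⁻³ over Δz = 84 − 34 = 50 m.
N² = (9.81/1025) × (1.293/50) = 2.4750 × 10⁻⁴ s⁻².
N = √(2.4750 × 10⁻⁴) = 0.015732 rad s⁻¹ ≈ 0.0157 rad s⁻¹.
N² > 0, so the interval is statically stable.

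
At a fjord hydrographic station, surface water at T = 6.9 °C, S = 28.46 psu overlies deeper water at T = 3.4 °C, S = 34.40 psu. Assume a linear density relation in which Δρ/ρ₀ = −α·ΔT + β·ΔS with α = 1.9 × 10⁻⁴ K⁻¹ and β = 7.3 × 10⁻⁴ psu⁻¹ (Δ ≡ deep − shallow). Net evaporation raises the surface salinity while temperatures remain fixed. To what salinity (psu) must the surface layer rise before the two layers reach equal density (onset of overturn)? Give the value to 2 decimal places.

35.31 psu

Neutral buoyancy requires −α(T_deep − T_surf) + β(S_deep − S_surf′) = 0.
S_surf′ = S_deep − (α/β)·ΔT = 34.40 − (1.9 × 10⁻⁴/7.3 × 10⁻⁴)·(-3.5) = 35.3110 psu.
Increase required: 35.3110 − 28.46 = 6.8510 psu.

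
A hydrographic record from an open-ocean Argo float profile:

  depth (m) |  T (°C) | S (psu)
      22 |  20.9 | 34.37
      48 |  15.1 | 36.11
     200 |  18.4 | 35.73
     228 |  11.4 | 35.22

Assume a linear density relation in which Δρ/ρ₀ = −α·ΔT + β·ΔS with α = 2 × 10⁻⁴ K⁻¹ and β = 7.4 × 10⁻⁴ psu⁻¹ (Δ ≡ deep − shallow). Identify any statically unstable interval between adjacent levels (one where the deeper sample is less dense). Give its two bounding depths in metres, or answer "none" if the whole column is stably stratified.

48–200 m

Evaluate Δρ/ρ₀ = −αΔT + βΔS across each adjacent pair:
  22–48 m: −αΔT+βΔS = −(2 × 10⁻⁴)(-5.8)+(7.4 × 10⁻⁴)(+1.74) = 2.4 × 10⁻³ → stable
  48–200 m: −αΔT+βΔS = −(2 × 10⁻⁴)(+3.3)+(7.4 × 10⁻⁴)(-0.38) = -9.4 × 10⁻⁴ → UNSTABLE
  200–228 m: −αΔT+βΔS = −(2 × 10⁻⁴)(-7.0)+(7.4 × 10⁻⁴)(-0.51) = 1.0 × 10⁻³ → stable
The 48–200 m interval has Δρ < 0: lighter water underlies denser water.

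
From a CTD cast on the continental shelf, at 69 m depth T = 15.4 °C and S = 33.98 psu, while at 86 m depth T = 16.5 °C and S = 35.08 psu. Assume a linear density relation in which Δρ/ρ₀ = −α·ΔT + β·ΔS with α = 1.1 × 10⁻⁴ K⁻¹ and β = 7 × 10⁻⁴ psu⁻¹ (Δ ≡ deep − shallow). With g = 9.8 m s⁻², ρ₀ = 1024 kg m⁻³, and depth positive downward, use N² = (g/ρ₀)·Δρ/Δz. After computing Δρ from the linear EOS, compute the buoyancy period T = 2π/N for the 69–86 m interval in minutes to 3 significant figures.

ΔT = +1.1 K, ΔS = +1.10 psu (deep − shallow).
Δρ/ρ₀ = −αΔT + βΔS = -1.21 × 10⁻⁴ + 7.70 × 10⁻⁴ = 6.49 × 10⁻⁴, so Δρ ≈ 0.6646 kg m⁻³.
N² = (g/ρ₀)·Δρ/Δz = g·(Δρ/ρ₀)/Δz = 9.8 × 6.49 × 10⁻⁴ / 17 = 3.7413 × 10⁻⁴ s⁻².
N = √(3.7413 × 10⁻⁴) = 0.019342 rad s⁻¹ → T = 2π/N = 324.85 s = 5.4142 min ≈ 5.41 min.

5.41 min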